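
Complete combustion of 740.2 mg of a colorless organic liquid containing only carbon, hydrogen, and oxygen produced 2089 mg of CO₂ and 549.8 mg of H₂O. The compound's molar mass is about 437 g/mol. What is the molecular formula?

C28H36O4

mol C = 2.089 g CO₂ ÷ 44.009 g/mol = 0.047468 mol
mol H = 2 × 0.5498 g H₂O ÷ 18.015 g/mol = 0.061038 mol
mass O = 0.7402 − (0.57013 + 0.061526) = 0.10854 g → mol O = 0.10854 ÷ 15.999 = 0.0067842 mol
Divide by the smallest (0.0067842 mol): C 6.997, H 8.997, O 1.000
Empirical formula: C7H9O
Empirical-formula mass = 109.15 g/mol; 437 ÷ 109.15 ≈ 4, so the molecular formula is C28H36O4.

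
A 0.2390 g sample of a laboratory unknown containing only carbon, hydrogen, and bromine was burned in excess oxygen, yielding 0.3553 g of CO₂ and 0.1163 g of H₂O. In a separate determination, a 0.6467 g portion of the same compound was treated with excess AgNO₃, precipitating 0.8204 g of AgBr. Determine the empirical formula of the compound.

C5H8Br

mol C = 0.3553 g CO₂ ÷ 44.009 g/mol = 0.0080733 mol
mol H = 2 × 0.1163 g H₂O ÷ 18.015 g/mol = 0.012911 mol
From the AgBr data: mol Br per gram of compound = (0.8204 ÷ 187.772) ÷ 0.6467 = 0.0067560 mol/g, so in the 0.2390 g combustion sample mol Br = 0.0016147 mol
Divide by the smallest (0.0016147 mol): C 5.000, H 7.996, Br 1.000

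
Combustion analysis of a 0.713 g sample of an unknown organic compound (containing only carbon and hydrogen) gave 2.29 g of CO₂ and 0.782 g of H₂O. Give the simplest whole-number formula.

mol C = 2.29 g CO₂ ÷ 44.009 g/mol = 0.05203 mol
mol H = 2 × 0.782 g H₂O ÷ 18.015 g/mol = 0.08682 mol
Divide by the smallest (0.05203 mol): C 1.000, H 1.668
Multiplying each by 3 gives whole numbers: C 3.00, H 5.01

C3H5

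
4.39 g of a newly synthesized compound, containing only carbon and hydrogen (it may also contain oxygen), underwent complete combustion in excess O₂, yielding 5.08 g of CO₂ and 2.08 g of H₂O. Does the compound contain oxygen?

yes

mol C = 5.08 g CO₂ ÷ 44.009 g/mol = 0.1154 mol
mol H = 2 × 2.08 g H₂O ÷ 18.015 g/mol = 0.2309 mol
C and H account for only 1.619 g of the 4.39 g sample; the remaining 2.771 g must be oxygen.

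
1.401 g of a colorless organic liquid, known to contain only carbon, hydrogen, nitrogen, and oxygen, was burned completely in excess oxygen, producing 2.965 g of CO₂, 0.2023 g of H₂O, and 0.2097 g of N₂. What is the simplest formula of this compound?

mol C = 2.965 g CO₂ ÷ 44.009 g/mol = 0.067373 mol
mol H = 2 × 0.2023 g H₂O ÷ 18.015 g/mol = 0.022459 mol
mol N = 2 × 0.2097 g N₂ ÷ 28.014 g/mol = 0.014971 mol
mass O = 1.401 − (0.80921 + 0.022639 + 0.20970) = 0.35945 g → mol O = 0.35945 ÷ 15.999 = 0.022467 mol
Divide by the smallest (0.014971 mol): C 4.500, H 1.500, N 1.000, O 1.501
Multiplying each by 2 gives whole numbers: C 9.00, H 3.00, N 2.00, O 3.00

C9H3N2O3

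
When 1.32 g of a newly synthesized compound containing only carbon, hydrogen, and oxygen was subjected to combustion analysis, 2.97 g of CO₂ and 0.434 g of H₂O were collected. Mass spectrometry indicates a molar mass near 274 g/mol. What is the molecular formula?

mol C = 2.97 g CO₂ ÷ 44.009 g/mol = 0.06749 mol
mol H = 2 × 0.434 g H₂O ÷ 18.015 g/mol = 0.04818 mol
mass O = 1.32 − (0.8106 + 0.04857) = 0.4609 g → mol O = 0.4609 ÷ 15.999 = 0.02881 mol
Divide by the smallest (0.02881 mol): C 2.343, H 1.673, O 1.000
Multiplying each by 3 gives whole numbers: C 7.03, H 5.02, O 3.00
Empirical formula: C7H5O3
Empirical-formula mass = 137.11 g/mol; 274 ÷ 137.11 ≈ 2, so the molecular formula is C14H10O6.

C14H10O6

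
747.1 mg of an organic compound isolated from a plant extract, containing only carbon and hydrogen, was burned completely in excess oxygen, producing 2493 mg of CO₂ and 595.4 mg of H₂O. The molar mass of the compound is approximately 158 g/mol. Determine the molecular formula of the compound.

C12H14

mol C = 2.493 g CO₂ ÷ 44.009 g/mol = 0.056648 mol
mol H = 2 × 0.5954 g H₂O ÷ 18.015 g/mol = 0.066100 mol
Divide by the smallest (0.056648 mol): C 1.000, H 1.167
Multiplying each by 6 gives whole numbers: C 6.00, H 7.00
Empirical formula: C6H7
Empirical-formula mass = 79.12 g/mol; 158 ÷ 79.12 ≈ 2, so the molecular formula is C12H14.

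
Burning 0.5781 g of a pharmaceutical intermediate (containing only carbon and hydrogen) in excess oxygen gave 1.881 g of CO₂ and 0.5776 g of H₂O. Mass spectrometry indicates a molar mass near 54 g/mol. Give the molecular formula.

mol C = 1.881 g CO₂ ÷ 44.009 g/mol = 0.042741 mol
mol H = 2 × 0.5776 g H₂O ÷ 18.015 g/mol = 0.064124 mol
Divide by the smallest (0.042741 mol): C 1.000, H 1.500
Multiplying each by 2 gives whole numbers: C 2.00, H 3.00
Empirical formula: C2H3
Empirical-formula mass = 27.05 g/mol; 54 ÷ 27.05 ≈ 2, so the molecular formula is C4H6.

C4H6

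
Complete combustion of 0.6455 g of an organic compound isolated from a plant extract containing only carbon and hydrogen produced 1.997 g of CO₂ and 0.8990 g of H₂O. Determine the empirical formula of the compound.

C5H11

mol C = 1.997 g CO₂ ÷ 44.009 g/mol = 0.045377 mol
mol H = 2 × 0.8990 g H₂O ÷ 18.015 g/mol = 0.099806 mol
Divide by the smallest (0.045377 mol): C 1.000, H 2.199
Multiplying each by 5 gives whole numbers: C 5.00, H 11.00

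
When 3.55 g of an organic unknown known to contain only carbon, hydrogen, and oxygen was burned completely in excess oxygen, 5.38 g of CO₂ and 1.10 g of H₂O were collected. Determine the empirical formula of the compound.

CHO

mol C = 5.38 g CO₂ ÷ 44.009 g/mol = 0.1222 mol
mol H = 2 × 1.10 g H₂O ÷ 18.015 g/mol = 0.1221 mol
mass O = 3.55 − (1.468 + 0.1231) = 1.959 g → mol O = 1.959 ÷ 15.999 = 0.1224 mol
Divide by the smallest (0.1221 mol): C 1.001, H 1.000, O 1.002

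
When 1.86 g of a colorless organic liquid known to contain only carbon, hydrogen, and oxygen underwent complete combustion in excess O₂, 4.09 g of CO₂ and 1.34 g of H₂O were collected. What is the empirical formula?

C5H8O2

mol C = 4.09 g CO₂ ÷ 44.009 g/mol = 0.09294 mol
mol H = 2 × 1.34 g H₂O ÷ 18.015 g/mol = 0.1488 mol
mass O = 1.86 − (1.116 + 0.1500) = 0.5938 g → mol O = 0.5938 ÷ 15.999 = 0.03711 mol
Divide by the smallest (0.03711 mol): C 2.504, H 4.008, O 1.000
Multiplying each by 2 gives whole numbers: C 5.01, H 8.02, O 2.00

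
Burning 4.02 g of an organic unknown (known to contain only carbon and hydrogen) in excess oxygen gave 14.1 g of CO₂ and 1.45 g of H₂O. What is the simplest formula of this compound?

C2H

mol C = 14.1 g CO₂ ÷ 44.009 g/mol = 0.3204 mol
mol H = 2 × 1.45 g H₂O ÷ 18.015 g/mol = 0.1610 mol
Divide by the smallest (0.1610 mol): C 1.990, H 1.000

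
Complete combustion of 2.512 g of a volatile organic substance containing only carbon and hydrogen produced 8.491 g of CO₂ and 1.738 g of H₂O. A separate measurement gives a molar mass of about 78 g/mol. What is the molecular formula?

mol C = 8.491 g CO₂ ÷ 44.009 g/mol = 0.19294 mol
mol H = 2 × 1.738 g H₂O ÷ 18.015 g/mol = 0.19295 mol
Divide by the smallest (0.19294 mol): C 1.000, H 1.000
Empirical formula: CH
Empirical-formula mass = 13.02 g/mol; 78 ÷ 13.02 ≈ 6, so the molecular formula is C6H6.

C6H6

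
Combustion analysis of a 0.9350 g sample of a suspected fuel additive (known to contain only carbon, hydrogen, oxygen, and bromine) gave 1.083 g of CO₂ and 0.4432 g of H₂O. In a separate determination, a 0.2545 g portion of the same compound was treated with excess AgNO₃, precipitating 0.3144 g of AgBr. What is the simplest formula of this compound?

C4H8BrO

mol C = 1.083 g CO₂ ÷ 44.009 g/mol = 0.024609 mol
mol H = 2 × 0.4432 g H₂O ÷ 18.015 g/mol = 0.049203 mol
From the AgBr data: mol Br per gram of compound = (0.3144 ÷ 187.772) ÷ 0.2545 = 0.0065791 mol/g, so in the 0.9350 g combustion sample mol Br = 0.0061514 mol
mass O = 0.9350 − (0.29557 + 0.049597 + 0.49152) = 0.098306 g → mol O = 0.098306 ÷ 15.999 = 0.0061445 mol
Divide by the smallest (0.0061445 mol): C 4.005, H 8.008, Br 1.001, O 1.000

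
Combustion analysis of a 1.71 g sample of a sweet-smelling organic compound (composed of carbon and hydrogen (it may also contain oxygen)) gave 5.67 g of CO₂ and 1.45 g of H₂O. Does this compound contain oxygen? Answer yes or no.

no

mol C = 5.67 g CO₂ ÷ 44.009 g/mol = 0.1288 mol
mol H = 2 × 1.45 g H₂O ÷ 18.015 g/mol = 0.1610 mol
C and H together account for 1.710 g — essentially the entire 1.71 g sample — so the compound contains no oxygen.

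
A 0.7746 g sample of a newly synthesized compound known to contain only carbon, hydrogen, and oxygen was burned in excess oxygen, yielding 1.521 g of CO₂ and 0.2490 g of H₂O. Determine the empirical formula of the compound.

C5H4O3

mol C = 1.521 g CO₂ ÷ 44.009 g/mol = 0.034561 mol
mol H = 2 × 0.2490 g H₂O ÷ 18.015 g/mol = 0.027644 mol
mass O = 0.7746 − (0.41511 + 0.027865) = 0.33162 g → mol O = 0.33162 ÷ 15.999 = 0.020728 mol
Divide by the smallest (0.020728 mol): C 1.667, H 1.334, O 1.000
Multiplying each by 3 gives whole numbers: C 5.00, H 4.00, O 3.00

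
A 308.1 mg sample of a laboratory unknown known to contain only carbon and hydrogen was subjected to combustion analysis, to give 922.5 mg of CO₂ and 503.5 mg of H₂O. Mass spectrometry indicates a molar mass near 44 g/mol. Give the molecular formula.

mol C = 0.9225 g CO₂ ÷ 44.009 g/mol = 0.020962 mol
mol H = 2 × 0.5035 g H₂O ÷ 18.015 g/mol = 0.055898 mol
Divide by the smallest (0.020962 mol): C 1.000, H 2.667
Multiplying each by 3 gives whole numbers: C 3.00, H 8.00
Empirical formula: C3H8
Empirical-formula mass = 44.10 g/mol; 44 ÷ 44.10 ≈ 1, so the molecular formula is C3H8.

C3H8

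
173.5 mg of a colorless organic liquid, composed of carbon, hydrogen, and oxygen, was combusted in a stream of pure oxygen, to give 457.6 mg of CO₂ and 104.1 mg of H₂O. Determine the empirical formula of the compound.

mol C = 0.4576 g CO₂ ÷ 44.009 g/mol = 0.010398 mol
mol H = 2 × 0.1041 g H₂O ÷ 18.015 g/mol = 0.011557 mol
mass O = 0.1735 − (0.12489 + 0.011649) = 0.036962 g → mol O = 0.036962 ÷ 15.999 = 0.0023102 mol
Divide by the smallest (0.0023102 mol): C 4.501, H 5.003, O 1.000
Multiplying each by 2 gives whole numbers: C 9.00, H 10.01, O 2.00

C9H10O2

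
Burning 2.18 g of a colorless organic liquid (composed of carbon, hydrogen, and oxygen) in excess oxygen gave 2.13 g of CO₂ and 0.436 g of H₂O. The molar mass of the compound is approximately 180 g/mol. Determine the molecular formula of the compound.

mol C = 2.13 g CO₂ ÷ 44.009 g/mol = 0.04840 mol
mol H = 2 × 0.436 g H₂O ÷ 18.015 g/mol = 0.04840 mol
mass O = 2.18 − (0.5813 + 0.04879) = 1.550 g → mol O = 1.550 ÷ 15.999 = 0.09687 mol
Divide by the smallest (0.04840 mol): C 1.000, H 1.000, O 2.002
Empirical formula: CHO2
Empirical-formula mass = 45.02 g/mol; 180 ÷ 45.02 ≈ 4, so the molecular formula is C4H4O8.

C4H4O8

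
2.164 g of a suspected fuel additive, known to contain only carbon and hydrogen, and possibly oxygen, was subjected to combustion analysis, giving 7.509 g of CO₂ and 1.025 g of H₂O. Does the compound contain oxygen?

no

mol C = 7.509 g CO₂ ÷ 44.009 g/mol = 0.17062 mol
mol H = 2 × 1.025 g H₂O ÷ 18.015 g/mol = 0.11379 mol
C and H together account for 2.1641 g — essentially the entire 2.164 g sample — so the compound contains no oxygen.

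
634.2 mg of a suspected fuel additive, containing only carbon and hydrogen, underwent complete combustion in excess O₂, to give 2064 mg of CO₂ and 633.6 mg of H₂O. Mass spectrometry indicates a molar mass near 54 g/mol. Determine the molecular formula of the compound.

C4H6

mol C = 2.064 g CO₂ ÷ 44.009 g/mol = 0.046899 mol
mol H = 2 × 0.6336 g H₂O ÷ 18.015 g/mol = 0.070341 mol
Divide by the smallest (0.046899 mol): C 1.000, H 1.500
Multiplying each by 2 gives whole numbers: C 2.00, H 3.00
Empirical formula: C2H3
Empirical-formula mass = 27.05 g/mol; 54 ÷ 27.05 ≈ 2, so the molecular formula is C4H6.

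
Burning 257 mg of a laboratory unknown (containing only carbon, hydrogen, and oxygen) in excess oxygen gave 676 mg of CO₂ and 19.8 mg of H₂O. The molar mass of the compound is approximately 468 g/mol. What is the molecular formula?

C28H4O8

mol C = 0.676 g CO₂ ÷ 44.009 g/mol = 0.01536 mol
mol H = 2 × 0.0198 g H₂O ÷ 18.015 g/mol = 0.002198 mol
mass O = 0.257 − (0.1845 + 0.002216) = 0.07029 g → mol O = 0.07029 ÷ 15.999 = 0.004393 mol
Divide by the smallest (0.002198 mol): C 6.988, H 1.000, O 1.999
Empirical formula: C7HO2
Empirical-formula mass = 117.08 g/mol; 468 ÷ 117.08 ≈ 4, so the molecular formula is C28H4O8.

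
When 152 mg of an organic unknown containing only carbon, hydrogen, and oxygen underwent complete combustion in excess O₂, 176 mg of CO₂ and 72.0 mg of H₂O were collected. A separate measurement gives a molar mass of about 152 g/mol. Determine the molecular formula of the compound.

mol C = 0.176 g CO₂ ÷ 44.009 g/mol = 0.003999 mol
mol H = 2 × 0.0720 g H₂O ÷ 18.015 g/mol = 0.007993 mol
mass O = 0.152 − (0.04803 + 0.008057) = 0.09591 g → mol O = 0.09591 ÷ 15.999 = 0.005995 mol
Divide by the smallest (0.003999 mol): C 1.000, H 1.999, O 1.499
Multiplying each by 2 gives whole numbers: C 2.00, H 4.00, O 3.00
Empirical formula: C2H4O3
Empirical-formula mass = 76.05 g/mol; 152 ÷ 76.05 ≈ 2, so the molecular formula is C4H8O6.

C4H8O6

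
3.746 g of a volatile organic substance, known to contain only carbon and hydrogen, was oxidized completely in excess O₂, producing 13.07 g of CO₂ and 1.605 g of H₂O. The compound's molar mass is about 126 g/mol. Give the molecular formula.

C10H6

mol C = 13.07 g CO₂ ÷ 44.009 g/mol = 0.29698 mol
mol H = 2 × 1.605 g H₂O ÷ 18.015 g/mol = 0.17818 mol
Divide by the smallest (0.17818 mol): C 1.667, H 1.000
Multiplying each by 3 gives whole numbers: C 5.00, H 3.00
Empirical formula: C5H3
Empirical-formula mass = 63.08 g/mol; 126 ÷ 63.08 ≈ 2, so the molecular formula is C10H6.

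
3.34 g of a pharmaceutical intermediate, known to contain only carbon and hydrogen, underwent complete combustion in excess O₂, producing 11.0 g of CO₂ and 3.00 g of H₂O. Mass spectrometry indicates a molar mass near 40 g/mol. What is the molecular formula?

mol C = 11.0 g CO₂ ÷ 44.009 g/mol = 0.2499 mol
mol H = 2 × 3.00 g H₂O ÷ 18.015 g/mol = 0.3331 mol
Divide by the smallest (0.2499 mol): C 1.000, H 1.332
Multiplying each by 3 gives whole numbers: C 3.00, H 4.00
Empirical formula: C3H4
Empirical-formula mass = 40.06 g/mol; 40 ÷ 40.06 ≈ 1, so the molecular formula is C3H4.

C3H4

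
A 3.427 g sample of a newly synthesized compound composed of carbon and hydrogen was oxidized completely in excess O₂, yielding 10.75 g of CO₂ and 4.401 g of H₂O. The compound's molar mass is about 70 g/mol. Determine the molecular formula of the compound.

mol C = 10.75 g CO₂ ÷ 44.009 g/mol = 0.24427 mol
mol H = 2 × 4.401 g H₂O ÷ 18.015 g/mol = 0.48859 mol
Divide by the smallest (0.24427 mol): C 1.000, H 2.000
Empirical formula: CH2
Empirical-formula mass = 14.03 g/mol; 70 ÷ 14.03 ≈ 5, so the molecular formula is C5H10.

C5H10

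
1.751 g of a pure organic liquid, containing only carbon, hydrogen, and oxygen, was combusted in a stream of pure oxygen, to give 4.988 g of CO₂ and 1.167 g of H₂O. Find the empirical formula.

C7H8O

mol C = 4.988 g CO₂ ÷ 44.009 g/mol = 0.11334 mol
mol H = 2 × 1.167 g H₂O ÷ 18.015 g/mol = 0.12956 mol
mass O = 1.751 − (1.3613 + 0.13060) = 0.25907 g → mol O = 0.25907 ÷ 15.999 = 0.016193 mol
Divide by the smallest (0.016193 mol): C 6.999, H 8.001, O 1.000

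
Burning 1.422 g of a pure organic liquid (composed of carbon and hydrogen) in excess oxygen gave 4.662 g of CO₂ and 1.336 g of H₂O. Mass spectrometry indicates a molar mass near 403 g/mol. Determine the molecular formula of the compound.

mol C = 4.662 g CO₂ ÷ 44.009 g/mol = 0.10593 mol
mol H = 2 × 1.336 g H₂O ÷ 18.015 g/mol = 0.14832 mol
Divide by the smallest (0.10593 mol): C 1.000, H 1.400
Multiplying each by 5 gives whole numbers: C 5.00, H 7.00
Empirical formula: C5H7
Empirical-formula mass = 67.11 g/mol; 403 ÷ 67.11 ≈ 6, so the molecular formula is C30H42.

C30H42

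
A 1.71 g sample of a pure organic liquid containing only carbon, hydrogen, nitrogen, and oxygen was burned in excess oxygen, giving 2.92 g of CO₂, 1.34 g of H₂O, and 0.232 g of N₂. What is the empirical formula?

mol C = 2.92 g CO₂ ÷ 44.009 g/mol = 0.06635 mol
mol H = 2 × 1.34 g H₂O ÷ 18.015 g/mol = 0.1488 mol
mol N = 2 × 0.232 g N₂ ÷ 28.014 g/mol = 0.01656 mol
mass O = 1.71 − (0.7969 + 0.1500 + 0.2320) = 0.5311 g → mol O = 0.5311 ÷ 15.999 = 0.03320 mol
Divide by the smallest (0.01656 mol): C 4.006, H 8.982, N 1.000, O 2.004

C4H9NO2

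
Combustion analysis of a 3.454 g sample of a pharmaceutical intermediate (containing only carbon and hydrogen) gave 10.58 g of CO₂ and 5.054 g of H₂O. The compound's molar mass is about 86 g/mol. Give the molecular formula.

mol C = 10.58 g CO₂ ÷ 44.009 g/mol = 0.24041 mol
mol H = 2 × 5.054 g H₂O ÷ 18.015 g/mol = 0.56109 mol
Divide by the smallest (0.24041 mol): C 1.000, H 2.334
Multiplying each by 3 gives whole numbers: C 3.00, H 7.00
Empirical formula: C3H7
Empirical-formula mass = 43.09 g/mol; 86 ÷ 43.09 ≈ 2, so the molecular formula is C6H14.

C6H14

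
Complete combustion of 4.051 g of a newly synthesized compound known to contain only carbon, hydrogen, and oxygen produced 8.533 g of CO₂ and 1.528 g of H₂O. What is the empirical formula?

mol C = 8.533 g CO₂ ÷ 44.009 g/mol = 0.19389 mol
mol H = 2 × 1.528 g H₂O ÷ 18.015 g/mol = 0.16964 mol
mass O = 4.051 − (2.3288 + 0.17099) = 1.5512 g → mol O = 1.5512 ÷ 15.999 = 0.096954 mol
Divide by the smallest (0.096954 mol): C 2.000, H 1.750, O 1.000
Multiplying each by 4 gives whole numbers: C 8.00, H 7.00, O 4.00

C8H7O4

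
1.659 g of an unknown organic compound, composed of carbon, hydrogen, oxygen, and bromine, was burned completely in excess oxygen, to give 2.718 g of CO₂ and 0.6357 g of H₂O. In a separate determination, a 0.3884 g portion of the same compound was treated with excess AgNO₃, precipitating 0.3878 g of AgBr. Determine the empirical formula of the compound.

mol C = 2.718 g CO₂ ÷ 44.009 g/mol = 0.061760 mol
mol H = 2 × 0.6357 g H₂O ÷ 18.015 g/mol = 0.070575 mol
From the AgBr data: mol Br per gram of compound = (0.3878 ÷ 187.772) ÷ 0.3884 = 0.0053174 mol/g, so in the 1.659 g combustion sample mol Br = 0.0088215 mol
mass O = 1.659 − (0.74180 + 0.071139 + 0.70488) = 0.14118 g → mol O = 0.14118 ÷ 15.999 = 0.0088246 mol
Divide by the smallest (0.0088215 mol): C 7.001, H 8.000, Br 1.000, O 1.000

C7H8BrO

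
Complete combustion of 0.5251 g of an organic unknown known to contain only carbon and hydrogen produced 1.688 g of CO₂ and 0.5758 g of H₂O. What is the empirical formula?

mol C = 1.688 g CO₂ ÷ 44.009 g/mol = 0.038356 mol
mol H = 2 × 0.5758 g H₂O ÷ 18.015 g/mol = 0.063925 mol
Divide by the smallest (0.038356 mol): C 1.000, H 1.667
Multiplying each by 3 gives whole numbers: C 3.00, H 5.00

C3H5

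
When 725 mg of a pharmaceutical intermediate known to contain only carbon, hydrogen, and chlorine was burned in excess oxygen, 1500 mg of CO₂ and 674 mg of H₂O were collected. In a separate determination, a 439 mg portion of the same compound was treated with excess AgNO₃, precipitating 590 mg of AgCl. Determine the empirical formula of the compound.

mol C = 1.50 g CO₂ ÷ 44.009 g/mol = 0.03408 mol
mol H = 2 × 0.674 g H₂O ÷ 18.015 g/mol = 0.07483 mol
From the AgCl data: mol Cl per gram of compound = (0.590 ÷ 143.318) ÷ 0.439 = 0.009377 mol/g, so in the 0.725 g combustion sample mol Cl = 0.006799 mol
Divide by the smallest (0.006799 mol): C 5.013, H 11.006, Cl 1.000

C5H11Cl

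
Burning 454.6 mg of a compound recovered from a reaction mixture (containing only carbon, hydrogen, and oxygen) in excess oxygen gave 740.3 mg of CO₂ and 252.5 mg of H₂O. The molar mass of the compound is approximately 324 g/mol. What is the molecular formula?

C12H20O10

mol C = 0.7403 g CO₂ ÷ 44.009 g/mol = 0.016822 mol
mol H = 2 × 0.2525 g H₂O ÷ 18.015 g/mol = 0.028032 mol
mass O = 0.4546 − (0.20204 + 0.028256) = 0.22430 g → mol O = 0.22430 ÷ 15.999 = 0.014020 mol
Divide by the smallest (0.014020 mol): C 1.200, H 1.999, O 1.000
Multiplying each by 5 gives whole numbers: C 6.00, H 10.00, O 5.00
Empirical formula: C6H10O5
Empirical-formula mass = 162.14 g/mol; 324 ÷ 162.14 ≈ 2, so the molecular formula is C12H20O10.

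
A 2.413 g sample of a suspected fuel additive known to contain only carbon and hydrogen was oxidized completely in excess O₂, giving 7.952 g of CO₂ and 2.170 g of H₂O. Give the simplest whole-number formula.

C3H4

mol C = 7.952 g CO₂ ÷ 44.009 g/mol = 0.18069 mol
mol H = 2 × 2.170 g H₂O ÷ 18.015 g/mol = 0.24091 mol
Divide by the smallest (0.18069 mol): C 1.000, H 1.333
Multiplying each by 3 gives whole numbers: C 3.00, H 4.00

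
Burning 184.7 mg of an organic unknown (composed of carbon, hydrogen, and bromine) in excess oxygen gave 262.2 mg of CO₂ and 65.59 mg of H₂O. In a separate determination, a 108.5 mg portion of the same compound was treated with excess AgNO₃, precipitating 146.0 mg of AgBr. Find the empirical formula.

mol C = 0.2622 g CO₂ ÷ 44.009 g/mol = 0.0059579 mol
mol H = 2 × 0.06559 g H₂O ÷ 18.015 g/mol = 0.0072817 mol
From the AgBr data: mol Br per gram of compound = (0.1460 ÷ 187.772) ÷ 0.1085 = 0.0071663 mol/g, so in the 0.1847 g combustion sample mol Br = 0.0013236 mol
Divide by the smallest (0.0013236 mol): C 4.501, H 5.501, Br 1.000
Multiplying each by 2 gives whole numbers: C 9.00, H 11.00, Br 2.00

C9H11Br2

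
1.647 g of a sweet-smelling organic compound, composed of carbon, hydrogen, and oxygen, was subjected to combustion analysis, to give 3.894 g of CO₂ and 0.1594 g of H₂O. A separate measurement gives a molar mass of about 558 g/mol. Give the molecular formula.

C30H6O12

mol C = 3.894 g CO₂ ÷ 44.009 g/mol = 0.088482 mol
mol H = 2 × 0.1594 g H₂O ÷ 18.015 g/mol = 0.017696 mol
mass O = 1.647 − (1.0628 + 0.017838) = 0.56641 g → mol O = 0.56641 ÷ 15.999 = 0.035403 mol
Divide by the smallest (0.017696 mol): C 5.000, H 1.000, O 2.001
Empirical formula: C5HO2
Empirical-formula mass = 93.06 g/mol; 558 ÷ 93.06 ≈ 6, so the molecular formula is C30H6O12.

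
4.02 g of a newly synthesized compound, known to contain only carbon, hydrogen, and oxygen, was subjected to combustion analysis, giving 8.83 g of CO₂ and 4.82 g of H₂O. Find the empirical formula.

mol C = 8.83 g CO₂ ÷ 44.009 g/mol = 0.2006 mol
mol H = 2 × 4.82 g H₂O ÷ 18.015 g/mol = 0.5351 mol
mass O = 4.02 − (2.410 + 0.5394) = 1.071 g → mol O = 1.071 ÷ 15.999 = 0.06692 mol
Divide by the smallest (0.06692 mol): C 2.998, H 7.996, O 1.000

C3H8O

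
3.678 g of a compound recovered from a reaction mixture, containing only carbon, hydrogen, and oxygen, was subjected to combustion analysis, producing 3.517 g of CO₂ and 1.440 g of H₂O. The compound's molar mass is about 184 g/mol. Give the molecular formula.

mol C = 3.517 g CO₂ ÷ 44.009 g/mol = 0.079915 mol
mol H = 2 × 1.440 g H₂O ÷ 18.015 g/mol = 0.15987 mol
mass O = 3.678 − (0.95986 + 0.16115) = 2.5570 g → mol O = 2.5570 ÷ 15.999 = 0.15982 mol
Divide by the smallest (0.079915 mol): C 1.000, H 2.000, O 2.000
Empirical formula: CH2O2
Empirical-formula mass = 46.02 g/mol; 184 ÷ 46.02 ≈ 4, so the molecular formula is C4H8O8.

C4H8O8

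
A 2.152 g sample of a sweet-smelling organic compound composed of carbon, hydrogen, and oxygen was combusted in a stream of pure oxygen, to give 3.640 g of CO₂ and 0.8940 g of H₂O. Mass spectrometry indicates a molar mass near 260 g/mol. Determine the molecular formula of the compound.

mol C = 3.640 g CO₂ ÷ 44.009 g/mol = 0.082710 mol
mol H = 2 × 0.8940 g H₂O ÷ 18.015 g/mol = 0.099251 mol
mass O = 2.152 − (0.99343 + 0.10004) = 1.0585 g → mol O = 1.0585 ÷ 15.999 = 0.066162 mol
Divide by the smallest (0.066162 mol): C 1.250, H 1.500, O 1.000
Multiplying each by 4 gives whole numbers: C 5.00, H 6.00, O 4.00
Empirical formula: C5H6O4
Empirical-formula mass = 130.10 g/mol; 260 ÷ 130.10 ≈ 2, so the molecular formula is C10H12O8.

C10H12O8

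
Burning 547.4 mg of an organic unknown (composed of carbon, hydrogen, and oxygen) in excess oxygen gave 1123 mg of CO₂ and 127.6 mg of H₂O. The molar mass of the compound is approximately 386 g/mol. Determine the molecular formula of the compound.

mol C = 1.123 g CO₂ ÷ 44.009 g/mol = 0.025518 mol
mol H = 2 × 0.1276 g H₂O ÷ 18.015 g/mol = 0.014166 mol
mass O = 0.5474 − (0.30649 + 0.014279) = 0.22663 g → mol O = 0.22663 ÷ 15.999 = 0.014165 mol
Divide by the smallest (0.014165 mol): C 1.801, H 1.000, O 1.000
Multiplying each by 5 gives whole numbers: C 9.01, H 5.00, O 5.00
Empirical formula: C9H5O5
Empirical-formula mass = 193.13 g/mol; 386 ÷ 193.13 ≈ 2, so the molecular formula is C18H10O10.

C18H10O10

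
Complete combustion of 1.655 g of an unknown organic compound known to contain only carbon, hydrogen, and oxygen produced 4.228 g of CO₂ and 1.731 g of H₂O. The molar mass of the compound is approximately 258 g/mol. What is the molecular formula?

C15H30O3

mol C = 4.228 g CO₂ ÷ 44.009 g/mol = 0.096071 mol
mol H = 2 × 1.731 g H₂O ÷ 18.015 g/mol = 0.19217 mol
mass O = 1.655 − (1.1539 + 0.19371) = 0.30738 g → mol O = 0.30738 ÷ 15.999 = 0.019212 mol
Divide by the smallest (0.019212 mol): C 5.001, H 10.003, O 1.000
Empirical formula: C5H10O
Empirical-formula mass = 86.13 g/mol; 258 ÷ 86.13 ≈ 3, so the molecular formula is C15H30O3.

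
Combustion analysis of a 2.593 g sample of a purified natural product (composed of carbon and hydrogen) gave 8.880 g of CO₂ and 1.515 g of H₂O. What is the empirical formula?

mol C = 8.880 g CO₂ ÷ 44.009 g/mol = 0.20178 mol
mol H = 2 × 1.515 g H₂O ÷ 18.015 g/mol = 0.16819 mol
Divide by the smallest (0.16819 mol): C 1.200, H 1.000
Multiplying each by 5 gives whole numbers: C 6.00, H 5.00

C6H5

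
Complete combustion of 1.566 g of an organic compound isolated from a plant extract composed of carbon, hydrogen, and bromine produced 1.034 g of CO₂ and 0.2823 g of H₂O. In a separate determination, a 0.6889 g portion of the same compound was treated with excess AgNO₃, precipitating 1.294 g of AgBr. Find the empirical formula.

C3H4Br2

mol C = 1.034 g CO₂ ÷ 44.009 g/mol = 0.023495 mol
mol H = 2 × 0.2823 g H₂O ÷ 18.015 g/mol = 0.031341 mol
From the AgBr data: mol Br per gram of compound = (1.294 ÷ 187.772) ÷ 0.6889 = 0.010003 mol/g, so in the 1.566 g combustion sample mol Br = 0.015665 mol
Divide by the smallest (0.015665 mol): C 1.500, H 2.001, Br 1.000
Multiplying each by 2 gives whole numbers: C 3.00, H 4.00, Br 2.00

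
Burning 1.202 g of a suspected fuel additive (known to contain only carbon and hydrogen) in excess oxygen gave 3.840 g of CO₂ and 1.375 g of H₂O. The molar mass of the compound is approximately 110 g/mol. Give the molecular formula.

mol C = 3.840 g CO₂ ÷ 44.009 g/mol = 0.087255 mol
mol H = 2 × 1.375 g H₂O ÷ 18.015 g/mol = 0.15265 mol
Divide by the smallest (0.087255 mol): C 1.000, H 1.749
Multiplying each by 4 gives whole numbers: C 4.00, H 7.00
Empirical formula: C4H7
Empirical-formula mass = 55.10 g/mol; 110 ÷ 55.10 ≈ 2, so the molecular formula is C8H14.

C8H14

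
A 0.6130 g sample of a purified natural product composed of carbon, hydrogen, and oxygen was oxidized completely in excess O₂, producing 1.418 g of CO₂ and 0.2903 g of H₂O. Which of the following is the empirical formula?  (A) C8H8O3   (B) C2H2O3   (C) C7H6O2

(A) C8H8O3

mol C = 1.418 g CO₂ ÷ 44.009 g/mol = 0.032221 mol
mol H = 2 × 0.2903 g H₂O ÷ 18.015 g/mol = 0.032229 mol
mass O = 0.6130 − (0.38700 + 0.032487) = 0.19351 g → mol O = 0.19351 ÷ 15.999 = 0.012095 mol
Divide by the smallest (0.012095 mol): C 2.664, H 2.665, O 1.000
Multiplying each by 3 gives whole numbers: C 7.99, H 7.99, O 3.00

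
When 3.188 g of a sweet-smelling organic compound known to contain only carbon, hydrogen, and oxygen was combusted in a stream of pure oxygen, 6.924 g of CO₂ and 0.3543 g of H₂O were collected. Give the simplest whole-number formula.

C4HO2

mol C = 6.924 g CO₂ ÷ 44.009 g/mol = 0.15733 mol
mol H = 2 × 0.3543 g H₂O ÷ 18.015 g/mol = 0.039334 mol
mass O = 3.188 − (1.8897 + 0.039649) = 1.2586 g → mol O = 1.2586 ÷ 15.999 = 0.078670 mol
Divide by the smallest (0.039334 mol): C 4.000, H 1.000, O 2.000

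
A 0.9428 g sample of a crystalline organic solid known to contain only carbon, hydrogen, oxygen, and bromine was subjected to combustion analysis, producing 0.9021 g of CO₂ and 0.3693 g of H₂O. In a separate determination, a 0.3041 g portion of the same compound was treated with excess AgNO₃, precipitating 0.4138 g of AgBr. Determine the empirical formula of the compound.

C3H6BrO

mol C = 0.9021 g CO₂ ÷ 44.009 g/mol = 0.020498 mol
mol H = 2 × 0.3693 g H₂O ÷ 18.015 g/mol = 0.040999 mol
From the AgBr data: mol Br per gram of compound = (0.4138 ÷ 187.772) ÷ 0.3041 = 0.0072467 mol/g, so in the 0.9428 g combustion sample mol Br = 0.0068322 mol
mass O = 0.9428 − (0.24620 + 0.041327 + 0.54592) = 0.10935 g → mol O = 0.10935 ÷ 15.999 = 0.0068346 mol
Divide by the smallest (0.0068322 mol): C 3.000, H 6.001, Br 1.000, O 1.000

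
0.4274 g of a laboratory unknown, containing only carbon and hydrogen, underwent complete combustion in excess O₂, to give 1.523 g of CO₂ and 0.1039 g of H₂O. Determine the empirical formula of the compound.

mol C = 1.523 g CO₂ ÷ 44.009 g/mol = 0.034607 mol
mol H = 2 × 0.1039 g H₂O ÷ 18.015 g/mol = 0.011535 mol
Divide by the smallest (0.011535 mol): C 3.000, H 1.000

C3H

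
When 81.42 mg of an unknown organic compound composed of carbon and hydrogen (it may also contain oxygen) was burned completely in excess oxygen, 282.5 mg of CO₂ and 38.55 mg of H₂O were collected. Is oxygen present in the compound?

mol C = 0.2825 g CO₂ ÷ 44.009 g/mol = 0.0064191 mol
mol H = 2 × 0.03855 g H₂O ÷ 18.015 g/mol = 0.0042798 mol
C and H together account for 0.081414 g — essentially the entire 0.08142 g sample — so the compound contains no oxygen.

no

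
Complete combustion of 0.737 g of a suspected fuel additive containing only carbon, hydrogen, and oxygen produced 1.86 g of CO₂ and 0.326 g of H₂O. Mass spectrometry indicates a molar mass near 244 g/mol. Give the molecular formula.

mol C = 1.86 g CO₂ ÷ 44.009 g/mol = 0.04226 mol
mol H = 2 × 0.326 g H₂O ÷ 18.015 g/mol = 0.03619 mol
mass O = 0.737 − (0.5076 + 0.03648) = 0.1929 g → mol O = 0.1929 ÷ 15.999 = 0.01206 mol
Divide by the smallest (0.01206 mol): C 3.506, H 3.002, O 1.000
Multiplying each by 2 gives whole numbers: C 7.01, H 6.00, O 2.00
Empirical formula: C7H6O2
Empirical-formula mass = 122.12 g/mol; 244 ÷ 122.12 ≈ 2, so the molecular formula is C14H12O4.

C14H12O4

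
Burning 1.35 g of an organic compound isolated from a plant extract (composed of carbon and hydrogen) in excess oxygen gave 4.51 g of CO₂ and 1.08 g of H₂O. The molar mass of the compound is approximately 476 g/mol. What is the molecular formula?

mol C = 4.51 g CO₂ ÷ 44.009 g/mol = 0.1025 mol
mol H = 2 × 1.08 g H₂O ÷ 18.015 g/mol = 0.1199 mol
Divide by the smallest (0.1025 mol): C 1.000, H 1.170
Multiplying each by 6 gives whole numbers: C 6.00, H 7.02
Empirical formula: C6H7
Empirical-formula mass = 79.12 g/mol; 476 ÷ 79.12 ≈ 6, so the molecular formula is C36H42.

C36H42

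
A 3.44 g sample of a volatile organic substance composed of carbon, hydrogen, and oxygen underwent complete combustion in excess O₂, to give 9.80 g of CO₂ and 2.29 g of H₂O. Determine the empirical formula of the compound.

mol C = 9.80 g CO₂ ÷ 44.009 g/mol = 0.2227 mol
mol H = 2 × 2.29 g H₂O ÷ 18.015 g/mol = 0.2542 mol
mass O = 3.44 − (2.675 + 0.2563) = 0.5091 g → mol O = 0.5091 ÷ 15.999 = 0.03182 mol
Divide by the smallest (0.03182 mol): C 6.998, H 7.989, O 1.000

C7H8O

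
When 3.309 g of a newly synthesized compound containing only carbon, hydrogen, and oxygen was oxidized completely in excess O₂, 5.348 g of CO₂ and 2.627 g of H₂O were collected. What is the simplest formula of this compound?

mol C = 5.348 g CO₂ ÷ 44.009 g/mol = 0.12152 mol
mol H = 2 × 2.627 g H₂O ÷ 18.015 g/mol = 0.29165 mol
mass O = 3.309 − (1.4596 + 0.29398) = 1.5554 g → mol O = 1.5554 ÷ 15.999 = 0.097221 mol
Divide by the smallest (0.097221 mol): C 1.250, H 3.000, O 1.000
Multiplying each by 4 gives whole numbers: C 5.00, H 12.00, O 4.00

C5H12O4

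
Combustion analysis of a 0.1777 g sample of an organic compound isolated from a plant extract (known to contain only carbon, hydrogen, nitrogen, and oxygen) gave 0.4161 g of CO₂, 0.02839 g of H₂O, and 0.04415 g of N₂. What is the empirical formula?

mol C = 0.4161 g CO₂ ÷ 44.009 g/mol = 0.0094549 mol
mol H = 2 × 0.02839 g H₂O ÷ 18.015 g/mol = 0.0031518 mol
mol N = 2 × 0.04415 g N₂ ÷ 28.014 g/mol = 0.0031520 mol
mass O = 0.1777 − (0.11356 + 0.0031770 + 0.044150) = 0.016810 g → mol O = 0.016810 ÷ 15.999 = 0.0010507 mol
Divide by the smallest (0.0010507 mol): C 8.999, H 3.000, N 3.000, O 1.000

C9H3N3O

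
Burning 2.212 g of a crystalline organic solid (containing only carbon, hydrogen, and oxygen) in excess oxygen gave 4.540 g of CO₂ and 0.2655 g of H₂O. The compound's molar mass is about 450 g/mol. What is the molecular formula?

C21H6O12

mol C = 4.540 g CO₂ ÷ 44.009 g/mol = 0.10316 mol
mol H = 2 × 0.2655 g H₂O ÷ 18.015 g/mol = 0.029475 mol
mass O = 2.212 − (1.2391 + 0.029711) = 0.94323 g → mol O = 0.94323 ÷ 15.999 = 0.058955 mol
Divide by the smallest (0.029475 mol): C 3.500, H 1.000, O 2.000
Multiplying each by 2 gives whole numbers: C 7.00, H 2.00, O 4.00
Empirical formula: C7H2O4
Empirical-formula mass = 150.09 g/mol; 450 ÷ 150.09 ≈ 3, so the molecular formula is C21H6O12.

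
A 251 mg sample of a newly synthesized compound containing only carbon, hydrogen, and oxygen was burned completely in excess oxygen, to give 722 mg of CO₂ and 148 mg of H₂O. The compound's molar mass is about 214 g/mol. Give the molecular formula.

mol C = 0.722 g CO₂ ÷ 44.009 g/mol = 0.01641 mol
mol H = 2 × 0.148 g H₂O ÷ 18.015 g/mol = 0.01643 mol
mass O = 0.251 − (0.1970 + 0.01656) = 0.03739 g → mol O = 0.03739 ÷ 15.999 = 0.002337 mol
Divide by the smallest (0.002337 mol): C 7.020, H 7.031, O 1.000
Empirical formula: C7H7O
Empirical-formula mass = 107.13 g/mol; 214 ÷ 107.13 ≈ 2, so the molecular formula is C14H14O2.

C14H14O2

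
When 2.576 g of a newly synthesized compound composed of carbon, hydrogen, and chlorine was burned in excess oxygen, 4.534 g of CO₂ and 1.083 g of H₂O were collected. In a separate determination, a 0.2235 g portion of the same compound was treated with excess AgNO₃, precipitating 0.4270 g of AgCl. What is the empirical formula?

C6H7Cl2

mol C = 4.534 g CO₂ ÷ 44.009 g/mol = 0.10302 mol
mol H = 2 × 1.083 g H₂O ÷ 18.015 g/mol = 0.12023 mol
From the AgCl data: mol Cl per gram of compound = (0.4270 ÷ 143.318) ÷ 0.2235 = 0.013331 mol/g, so in the 2.576 g combustion sample mol Cl = 0.034340 mol
Divide by the smallest (0.034340 mol): C 3.000, H 3.501, Cl 1.000
Multiplying each by 2 gives whole numbers: C 6.00, H 7.00, Cl 2.00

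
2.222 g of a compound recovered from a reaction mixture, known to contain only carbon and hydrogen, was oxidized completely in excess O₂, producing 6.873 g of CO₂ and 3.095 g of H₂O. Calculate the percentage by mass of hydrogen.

mol C = 6.873 g CO₂ ÷ 44.009 g/mol = 0.15617 mol
mol H = 2 × 3.095 g H₂O ÷ 18.015 g/mol = 0.34360 mol
mass % H = 0.34635 g ÷ 2.222 g × 100%

15.59%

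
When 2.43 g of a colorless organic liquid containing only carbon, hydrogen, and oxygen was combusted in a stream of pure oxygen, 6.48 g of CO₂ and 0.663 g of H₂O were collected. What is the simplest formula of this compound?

C4H2O

mol C = 6.48 g CO₂ ÷ 44.009 g/mol = 0.1472 mol
mol H = 2 × 0.663 g H₂O ÷ 18.015 g/mol = 0.07361 mol
mass O = 2.43 − (1.769 + 0.07419) = 0.5873 g → mol O = 0.5873 ÷ 15.999 = 0.03671 mol
Divide by the smallest (0.03671 mol): C 4.011, H 2.005, O 1.000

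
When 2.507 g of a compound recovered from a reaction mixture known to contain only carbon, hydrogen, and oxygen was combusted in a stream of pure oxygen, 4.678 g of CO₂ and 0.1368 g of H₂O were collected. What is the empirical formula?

mol C = 4.678 g CO₂ ÷ 44.009 g/mol = 0.10630 mol
mol H = 2 × 0.1368 g H₂O ÷ 18.015 g/mol = 0.015187 mol
mass O = 2.507 − (1.2767 + 0.015309) = 1.2150 g → mol O = 1.2150 ÷ 15.999 = 0.075940 mol
Divide by the smallest (0.015187 mol): C 6.999, H 1.000, O 5.000

C7HO5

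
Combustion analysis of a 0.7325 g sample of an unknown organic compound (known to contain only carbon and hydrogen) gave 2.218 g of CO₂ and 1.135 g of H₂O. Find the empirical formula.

mol C = 2.218 g CO₂ ÷ 44.009 g/mol = 0.050399 mol
mol H = 2 × 1.135 g H₂O ÷ 18.015 g/mol = 0.12601 mol
Divide by the smallest (0.050399 mol): C 1.000, H 2.500
Multiplying each by 2 gives whole numbers: C 2.00, H 5.00

C2H5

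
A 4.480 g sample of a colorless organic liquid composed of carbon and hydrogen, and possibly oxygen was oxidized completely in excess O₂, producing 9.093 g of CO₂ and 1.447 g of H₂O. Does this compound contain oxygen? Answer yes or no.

mol C = 9.093 g CO₂ ÷ 44.009 g/mol = 0.20662 mol
mol H = 2 × 1.447 g H₂O ÷ 18.015 g/mol = 0.16064 mol
C and H account for only 2.6436 g of the 4.480 g sample; the remaining 1.8364 g must be oxygen.

yes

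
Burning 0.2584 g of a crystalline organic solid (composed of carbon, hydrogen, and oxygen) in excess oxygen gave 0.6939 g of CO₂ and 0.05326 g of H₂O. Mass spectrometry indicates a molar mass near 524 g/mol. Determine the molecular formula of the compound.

C32H12O8

mol C = 0.6939 g CO₂ ÷ 44.009 g/mol = 0.015767 mol
mol H = 2 × 0.05326 g H₂O ÷ 18.015 g/mol = 0.0059129 mol
mass O = 0.2584 − (0.18938 + 0.0059602) = 0.063060 g → mol O = 0.063060 ÷ 15.999 = 0.0039415 mol
Divide by the smallest (0.0039415 mol): C 4.000, H 1.500, O 1.000
Multiplying each by 2 gives whole numbers: C 8.00, H 3.00, O 2.00
Empirical formula: C8H3O2
Empirical-formula mass = 131.11 g/mol; 524 ÷ 131.11 ≈ 4, so the molecular formula is C32H12O8.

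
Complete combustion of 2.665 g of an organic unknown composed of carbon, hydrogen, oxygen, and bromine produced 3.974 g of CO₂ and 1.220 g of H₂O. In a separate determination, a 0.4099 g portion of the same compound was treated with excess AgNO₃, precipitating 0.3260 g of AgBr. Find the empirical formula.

mol C = 3.974 g CO₂ ÷ 44.009 g/mol = 0.090300 mol
mol H = 2 × 1.220 g H₂O ÷ 18.015 g/mol = 0.13544 mol
From the AgBr data: mol Br per gram of compound = (0.3260 ÷ 187.772) ÷ 0.4099 = 0.0042355 mol/g, so in the 2.665 g combustion sample mol Br = 0.011288 mol
mass O = 2.665 − (1.0846 + 0.13653 + 0.90193) = 0.54195 g → mol O = 0.54195 ÷ 15.999 = 0.033874 mol
Divide by the smallest (0.011288 mol): C 8.000, H 11.999, Br 1.000, O 3.001

C8H12BrO3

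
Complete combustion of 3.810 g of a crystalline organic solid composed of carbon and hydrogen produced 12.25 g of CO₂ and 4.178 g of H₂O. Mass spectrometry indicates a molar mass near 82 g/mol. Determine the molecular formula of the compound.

mol C = 12.25 g CO₂ ÷ 44.009 g/mol = 0.27835 mol
mol H = 2 × 4.178 g H₂O ÷ 18.015 g/mol = 0.46384 mol
Divide by the smallest (0.27835 mol): C 1.000, H 1.666
Multiplying each by 3 gives whole numbers: C 3.00, H 5.00
Empirical formula: C3H5
Empirical-formula mass = 41.07 g/mol; 82 ÷ 41.07 ≈ 2, so the molecular formula is C6H10.

C6H10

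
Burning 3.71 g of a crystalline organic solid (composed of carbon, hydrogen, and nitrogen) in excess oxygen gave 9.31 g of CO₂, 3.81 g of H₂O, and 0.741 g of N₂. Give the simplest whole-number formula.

mol C = 9.31 g CO₂ ÷ 44.009 g/mol = 0.2115 mol
mol H = 2 × 3.81 g H₂O ÷ 18.015 g/mol = 0.4230 mol
mol N = 2 × 0.741 g N₂ ÷ 28.014 g/mol = 0.05290 mol
Divide by the smallest (0.05290 mol): C 3.999, H 7.996, N 1.000

C4H8N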